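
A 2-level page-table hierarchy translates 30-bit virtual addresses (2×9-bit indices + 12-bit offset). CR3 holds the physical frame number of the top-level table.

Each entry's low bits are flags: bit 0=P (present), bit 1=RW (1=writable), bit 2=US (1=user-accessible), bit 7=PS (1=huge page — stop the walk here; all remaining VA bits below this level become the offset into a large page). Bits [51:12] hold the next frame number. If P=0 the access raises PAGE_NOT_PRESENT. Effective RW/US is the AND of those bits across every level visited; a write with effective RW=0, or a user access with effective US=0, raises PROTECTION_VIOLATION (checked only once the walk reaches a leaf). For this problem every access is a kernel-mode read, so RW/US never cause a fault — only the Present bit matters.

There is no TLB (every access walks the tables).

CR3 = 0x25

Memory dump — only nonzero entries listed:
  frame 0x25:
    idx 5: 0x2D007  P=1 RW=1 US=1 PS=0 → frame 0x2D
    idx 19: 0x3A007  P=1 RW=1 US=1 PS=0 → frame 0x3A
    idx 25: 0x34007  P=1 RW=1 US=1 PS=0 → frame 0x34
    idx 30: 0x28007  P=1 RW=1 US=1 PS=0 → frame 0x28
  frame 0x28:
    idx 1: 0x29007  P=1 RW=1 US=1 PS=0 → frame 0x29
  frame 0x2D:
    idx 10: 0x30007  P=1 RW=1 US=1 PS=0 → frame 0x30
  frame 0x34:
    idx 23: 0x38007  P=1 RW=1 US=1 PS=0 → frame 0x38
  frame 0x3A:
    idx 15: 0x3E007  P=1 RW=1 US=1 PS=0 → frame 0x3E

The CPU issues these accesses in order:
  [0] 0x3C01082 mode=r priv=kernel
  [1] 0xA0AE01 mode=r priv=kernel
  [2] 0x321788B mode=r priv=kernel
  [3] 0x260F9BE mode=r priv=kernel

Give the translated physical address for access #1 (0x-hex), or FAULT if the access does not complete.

Trace:
#0 VA=0x3C01082 (r,kernel):
  [0] read 0x25 idx=30: raw=0x28007 flags P=1 W=1 U=1 S=0
  [1] read 0x28 idx=1: raw=0x29007 flags P=1 W=1 U=1 S=0
  → PA=0x29082  (2 entries read)
#1 VA=0xA0AE01 (r,kernel):
  [0] read 0x25 idx=5: raw=0x2D007 flags P=1 W=1 U=1 S=0
  [1] read 0x2D idx=10: raw=0x30007 flags P=1 W=1 U=1 S=0
  → PA=0x30E01  (2 entries read)
#2 VA=0x321788B (r,kernel):
  [0] read 0x25 idx=25: raw=0x34007 flags P=1 W=1 U=1 S=0
  [1] read 0x34 idx=23: raw=0x38007 flags P=1 W=1 U=1 S=0
  → PA=0x3888B  (2 entries read)
#3 VA=0x260F9BE (r,kernel):
  [0] read 0x25 idx=19: raw=0x3A007 flags P=1 W=1 U=1 S=0
  [1] read 0x3A idx=15: raw=0x3E007 flags P=1 W=1 U=1 S=0
  → PA=0x3E9BE  (2 entries read)

Access #1 PA: 0x30E01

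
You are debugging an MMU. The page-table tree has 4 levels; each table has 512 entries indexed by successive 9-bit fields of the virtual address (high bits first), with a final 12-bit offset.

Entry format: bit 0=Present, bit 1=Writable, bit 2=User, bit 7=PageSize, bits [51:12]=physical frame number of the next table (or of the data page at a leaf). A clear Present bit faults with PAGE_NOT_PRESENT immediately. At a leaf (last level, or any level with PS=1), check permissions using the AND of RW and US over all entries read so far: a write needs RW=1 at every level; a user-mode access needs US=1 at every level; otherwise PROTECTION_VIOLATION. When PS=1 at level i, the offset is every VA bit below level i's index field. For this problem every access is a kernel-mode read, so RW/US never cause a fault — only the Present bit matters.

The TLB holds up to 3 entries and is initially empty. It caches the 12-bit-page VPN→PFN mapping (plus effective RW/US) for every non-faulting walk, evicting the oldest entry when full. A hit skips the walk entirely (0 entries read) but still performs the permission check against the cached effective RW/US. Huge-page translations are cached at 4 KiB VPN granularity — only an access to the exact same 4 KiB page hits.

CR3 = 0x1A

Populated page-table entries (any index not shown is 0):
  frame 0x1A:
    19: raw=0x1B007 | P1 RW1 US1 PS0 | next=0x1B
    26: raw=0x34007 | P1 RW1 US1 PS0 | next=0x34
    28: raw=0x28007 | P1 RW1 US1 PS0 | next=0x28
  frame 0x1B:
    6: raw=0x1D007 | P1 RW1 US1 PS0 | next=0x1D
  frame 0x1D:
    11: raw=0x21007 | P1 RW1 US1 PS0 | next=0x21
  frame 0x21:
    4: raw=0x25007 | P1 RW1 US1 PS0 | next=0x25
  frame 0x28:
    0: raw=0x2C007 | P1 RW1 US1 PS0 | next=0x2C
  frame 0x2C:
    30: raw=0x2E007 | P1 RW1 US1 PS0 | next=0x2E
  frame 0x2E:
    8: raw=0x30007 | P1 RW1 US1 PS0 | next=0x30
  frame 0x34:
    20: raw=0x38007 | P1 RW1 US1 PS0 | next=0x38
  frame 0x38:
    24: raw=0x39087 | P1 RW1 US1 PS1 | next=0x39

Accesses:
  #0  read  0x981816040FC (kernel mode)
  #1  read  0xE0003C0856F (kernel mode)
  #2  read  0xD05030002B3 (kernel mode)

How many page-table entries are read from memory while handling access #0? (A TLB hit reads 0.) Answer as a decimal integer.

Per-access translation:
#0 VA=0x981816040FC (r,kernel):
  L0 @0x1A[19] → 0x1B007  P=1,RW=1,US=1,PS=0
  L1 @0x1B[6] → 0x1D007  P=1,RW=1,US=1,PS=0
  L2 @0x1D[11] → 0x21007  P=1,RW=1,US=1,PS=0
  L3 @0x21[4] → 0x25007  P=1,RW=1,US=1,PS=0
  → PA=0x250FC  (4 entries read)
#1 VA=0xE0003C0856F (r,kernel):
  L0 @0x1A[28] → 0x28007  P=1,RW=1,US=1,PS=0
  L1 @0x28[0] → 0x2C007  P=1,RW=1,US=1,PS=0
  L2 @0x2C[30] → 0x2E007  P=1,RW=1,US=1,PS=0
  L3 @0x2E[8] → 0x30007  P=1,RW=1,US=1,PS=0
  → PA=0x3056F  (4 entries read)
#2 VA=0xD05030002B3 (r,kernel):
  L0 @0x1A[26] → 0x34007  P=1,RW=1,US=1,PS=0
  L1 @0x34[20] → 0x38007  P=1,RW=1,US=1,PS=0
  L2 @0x38[24] → 0x39087  P=1,RW=1,US=1,PS=1
  → PA=0x392B3 (huge @L2)  (3 entries read)

Entries read for #0: 4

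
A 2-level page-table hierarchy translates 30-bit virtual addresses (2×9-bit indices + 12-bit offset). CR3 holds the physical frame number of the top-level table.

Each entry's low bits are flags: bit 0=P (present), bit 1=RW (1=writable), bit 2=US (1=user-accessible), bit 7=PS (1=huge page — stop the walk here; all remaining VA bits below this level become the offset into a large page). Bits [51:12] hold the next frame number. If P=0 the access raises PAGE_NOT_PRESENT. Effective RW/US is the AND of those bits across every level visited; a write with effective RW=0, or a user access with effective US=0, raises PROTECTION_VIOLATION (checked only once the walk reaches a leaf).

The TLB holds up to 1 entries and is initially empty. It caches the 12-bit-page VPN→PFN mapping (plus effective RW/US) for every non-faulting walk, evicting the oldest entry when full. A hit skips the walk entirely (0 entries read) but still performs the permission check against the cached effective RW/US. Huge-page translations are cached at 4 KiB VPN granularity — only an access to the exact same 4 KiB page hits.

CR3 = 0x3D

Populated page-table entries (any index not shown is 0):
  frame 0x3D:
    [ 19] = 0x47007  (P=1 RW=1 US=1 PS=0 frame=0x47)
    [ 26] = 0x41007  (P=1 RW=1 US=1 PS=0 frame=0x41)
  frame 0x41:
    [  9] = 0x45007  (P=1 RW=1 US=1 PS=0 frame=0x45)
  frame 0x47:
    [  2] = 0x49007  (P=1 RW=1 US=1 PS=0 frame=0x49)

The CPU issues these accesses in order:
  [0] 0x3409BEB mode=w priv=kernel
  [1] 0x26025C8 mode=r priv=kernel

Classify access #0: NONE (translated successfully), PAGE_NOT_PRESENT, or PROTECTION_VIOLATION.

Per-access translation:
#0 VA=0x3409BEB (w,kernel):
  L0: frame=0x3D idx=26 entry=0x41007 [P=1 RW=1 US=1 PS=0]
  L1: frame=0x41 idx=9 entry=0x45007 [P=1 RW=1 US=1 PS=0]
  ✓ 0x45BEB  — 2 lookups
#1 VA=0x26025C8 (r,kernel):
  L0: frame=0x3D idx=19 entry=0x47007 [P=1 RW=1 US=1 PS=0]
  L1: frame=0x47 idx=2 entry=0x49007 [P=1 RW=1 US=1 PS=0]
  ✓ 0x495C8  — 2 lookups

Access #0 fault: NONE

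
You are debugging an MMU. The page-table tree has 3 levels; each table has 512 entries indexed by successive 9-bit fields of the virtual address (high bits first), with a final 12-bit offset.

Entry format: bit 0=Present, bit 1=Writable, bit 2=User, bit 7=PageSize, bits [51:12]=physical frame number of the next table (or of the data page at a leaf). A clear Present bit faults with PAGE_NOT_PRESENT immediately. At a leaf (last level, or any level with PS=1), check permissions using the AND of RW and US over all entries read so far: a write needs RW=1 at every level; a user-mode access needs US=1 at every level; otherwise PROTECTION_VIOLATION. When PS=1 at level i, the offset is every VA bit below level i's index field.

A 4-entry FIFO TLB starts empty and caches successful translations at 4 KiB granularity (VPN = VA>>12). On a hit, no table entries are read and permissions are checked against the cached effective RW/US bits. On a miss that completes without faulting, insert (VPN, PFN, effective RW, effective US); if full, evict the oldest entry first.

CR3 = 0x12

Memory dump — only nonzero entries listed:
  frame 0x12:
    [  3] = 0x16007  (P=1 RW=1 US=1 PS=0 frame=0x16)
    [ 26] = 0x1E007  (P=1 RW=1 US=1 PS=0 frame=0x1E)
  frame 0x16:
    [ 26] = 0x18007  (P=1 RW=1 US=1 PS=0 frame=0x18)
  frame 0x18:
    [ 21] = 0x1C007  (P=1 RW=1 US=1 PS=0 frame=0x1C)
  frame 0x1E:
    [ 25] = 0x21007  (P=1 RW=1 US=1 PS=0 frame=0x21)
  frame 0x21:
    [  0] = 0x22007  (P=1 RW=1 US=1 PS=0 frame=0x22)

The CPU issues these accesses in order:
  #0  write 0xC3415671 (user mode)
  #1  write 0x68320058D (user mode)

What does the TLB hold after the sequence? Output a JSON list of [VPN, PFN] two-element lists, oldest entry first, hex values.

Walk each access:
#0 VA=0xC3415671 (w,user):
  lvl0: tbl 0x12, slot 3 ⇒ 0x16007 (P1/RW1/US1/PS0)
  lvl1: tbl 0x16, slot 26 ⇒ 0x18007 (P1/RW1/US1/PS0)
  lvl2: tbl 0x18, slot 21 ⇒ 0x1C007 (P1/RW1/US1/PS0)
  ✓ 0x1C671  — 3 lookups
#1 VA=0x68320058D (w,user):
  lvl0: tbl 0x12, slot 26 ⇒ 0x1E007 (P1/RW1/US1/PS0)
  lvl1: tbl 0x1E, slot 25 ⇒ 0x21007 (P1/RW1/US1/PS0)
  lvl2: tbl 0x21, slot 0 ⇒ 0x22007 (P1/RW1/US1/PS0)
  ✓ 0x2258D  — 3 lookups

TLB: [["0xC3415", "0x1C"], ["0x683200", "0x22"]]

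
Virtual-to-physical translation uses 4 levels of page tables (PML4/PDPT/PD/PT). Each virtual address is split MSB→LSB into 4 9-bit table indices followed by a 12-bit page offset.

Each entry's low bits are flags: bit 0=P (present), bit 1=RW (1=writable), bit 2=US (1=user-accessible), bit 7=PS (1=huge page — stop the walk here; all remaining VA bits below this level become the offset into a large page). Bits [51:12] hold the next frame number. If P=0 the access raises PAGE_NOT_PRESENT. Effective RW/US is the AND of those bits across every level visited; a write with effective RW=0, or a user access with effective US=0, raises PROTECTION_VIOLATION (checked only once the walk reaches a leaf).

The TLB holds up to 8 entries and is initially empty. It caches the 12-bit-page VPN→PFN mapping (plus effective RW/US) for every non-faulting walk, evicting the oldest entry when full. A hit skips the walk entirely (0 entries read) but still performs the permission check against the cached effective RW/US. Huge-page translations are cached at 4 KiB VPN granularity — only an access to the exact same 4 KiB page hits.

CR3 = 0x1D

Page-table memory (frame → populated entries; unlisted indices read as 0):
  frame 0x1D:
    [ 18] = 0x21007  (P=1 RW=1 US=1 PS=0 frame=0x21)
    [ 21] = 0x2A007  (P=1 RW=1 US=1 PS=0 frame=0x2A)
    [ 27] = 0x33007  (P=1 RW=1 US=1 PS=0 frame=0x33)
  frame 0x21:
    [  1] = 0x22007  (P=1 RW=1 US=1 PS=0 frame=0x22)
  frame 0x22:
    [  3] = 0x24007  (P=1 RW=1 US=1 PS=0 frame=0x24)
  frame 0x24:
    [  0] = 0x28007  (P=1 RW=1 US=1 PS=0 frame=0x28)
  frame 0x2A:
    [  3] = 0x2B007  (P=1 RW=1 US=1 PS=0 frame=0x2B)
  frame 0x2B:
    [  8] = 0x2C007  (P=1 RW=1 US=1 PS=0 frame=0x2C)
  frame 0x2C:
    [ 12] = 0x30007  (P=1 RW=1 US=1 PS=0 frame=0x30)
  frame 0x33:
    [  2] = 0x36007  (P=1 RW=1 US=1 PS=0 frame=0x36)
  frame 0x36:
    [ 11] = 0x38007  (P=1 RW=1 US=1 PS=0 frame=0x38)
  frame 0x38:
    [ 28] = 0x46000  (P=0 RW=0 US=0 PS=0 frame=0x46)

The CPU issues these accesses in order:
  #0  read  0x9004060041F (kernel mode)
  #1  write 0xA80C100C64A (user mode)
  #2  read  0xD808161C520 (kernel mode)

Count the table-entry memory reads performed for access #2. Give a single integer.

Trace:
#0 VA=0x9004060041F (r,kernel):
  L0: frame=0x1D idx=18 entry=0x21007 [P=1 RW=1 US=1 PS=0]
  L1: frame=0x21 idx=1 entry=0x22007 [P=1 RW=1 US=1 PS=0]
  L2: frame=0x22 idx=3 entry=0x24007 [P=1 RW=1 US=1 PS=0]
  L3: frame=0x24 idx=0 entry=0x28007 [P=1 RW=1 US=1 PS=0]
  ⇒ phys 0x2841F  [4 reads]
#1 VA=0xA80C100C64A (w,user):
  L0: frame=0x1D idx=21 entry=0x2A007 [P=1 RW=1 US=1 PS=0]
  L1: frame=0x2A idx=3 entry=0x2B007 [P=1 RW=1 US=1 PS=0]
  L2: frame=0x2B idx=8 entry=0x2C007 [P=1 RW=1 US=1 PS=0]
  L3: frame=0x2C idx=12 entry=0x30007 [P=1 RW=1 US=1 PS=0]
  ⇒ phys 0x3064A  [4 reads]
#2 VA=0xD808161C520 (r,kernel):
  L0: frame=0x1D idx=27 entry=0x33007 [P=1 RW=1 US=1 PS=0]
  L1: frame=0x33 idx=2 entry=0x36007 [P=1 RW=1 US=1 PS=0]
  L2: frame=0x36 idx=11 entry=0x38007 [P=1 RW=1 US=1 PS=0]
  L3: frame=0x38 idx=28 entry=0x46000 [P=0 RW=0 US=0 PS=0]
  → PAGE_NOT_PRESENT  (4 entries read)

Entries read for #2: 4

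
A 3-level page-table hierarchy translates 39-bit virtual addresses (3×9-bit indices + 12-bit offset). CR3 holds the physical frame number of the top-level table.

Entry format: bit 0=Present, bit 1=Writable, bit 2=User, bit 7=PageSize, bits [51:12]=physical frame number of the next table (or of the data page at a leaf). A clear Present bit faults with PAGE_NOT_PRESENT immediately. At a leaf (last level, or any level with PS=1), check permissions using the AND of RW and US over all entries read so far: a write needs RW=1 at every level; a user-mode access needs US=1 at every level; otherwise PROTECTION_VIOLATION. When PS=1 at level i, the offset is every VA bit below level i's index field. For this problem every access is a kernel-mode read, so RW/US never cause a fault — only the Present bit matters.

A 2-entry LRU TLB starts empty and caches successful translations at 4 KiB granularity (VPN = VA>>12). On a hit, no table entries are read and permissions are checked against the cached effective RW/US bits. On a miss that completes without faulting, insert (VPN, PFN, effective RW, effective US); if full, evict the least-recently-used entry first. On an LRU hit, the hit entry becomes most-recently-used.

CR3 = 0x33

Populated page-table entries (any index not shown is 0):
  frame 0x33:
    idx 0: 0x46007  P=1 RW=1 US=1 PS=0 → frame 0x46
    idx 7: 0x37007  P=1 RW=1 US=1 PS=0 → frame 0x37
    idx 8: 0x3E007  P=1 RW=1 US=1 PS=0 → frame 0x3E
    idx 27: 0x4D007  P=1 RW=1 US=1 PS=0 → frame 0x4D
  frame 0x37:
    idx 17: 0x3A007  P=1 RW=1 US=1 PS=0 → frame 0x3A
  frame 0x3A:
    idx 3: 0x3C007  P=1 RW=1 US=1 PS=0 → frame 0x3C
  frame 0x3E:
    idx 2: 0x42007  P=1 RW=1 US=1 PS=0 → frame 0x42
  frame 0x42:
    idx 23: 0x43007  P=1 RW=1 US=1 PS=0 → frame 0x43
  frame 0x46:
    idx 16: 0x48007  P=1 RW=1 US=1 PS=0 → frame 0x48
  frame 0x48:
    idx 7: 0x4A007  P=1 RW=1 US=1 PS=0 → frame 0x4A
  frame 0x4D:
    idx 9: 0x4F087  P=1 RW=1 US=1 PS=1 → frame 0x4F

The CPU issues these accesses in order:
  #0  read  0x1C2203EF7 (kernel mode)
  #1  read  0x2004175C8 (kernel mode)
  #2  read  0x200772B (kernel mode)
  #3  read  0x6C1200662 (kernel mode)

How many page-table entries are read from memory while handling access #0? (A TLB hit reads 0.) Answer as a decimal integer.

Per-access translation:
#0 VA=0x1C2203EF7 (r,kernel):
  [0] read 0x33 idx=7: raw=0x37007 flags P=1 W=1 U=1 S=0
  [1] read 0x37 idx=17: raw=0x3A007 flags P=1 W=1 U=1 S=0
  [2] read 0x3A idx=3: raw=0x3C007 flags P=1 W=1 U=1 S=0
  ✓ 0x3CEF7  — 3 lookups
#1 VA=0x2004175C8 (r,kernel):
  [0] read 0x33 idx=8: raw=0x3E007 flags P=1 W=1 U=1 S=0
  [1] read 0x3E idx=2: raw=0x42007 flags P=1 W=1 U=1 S=0
  [2] read 0x42 idx=23: raw=0x43007 flags P=1 W=1 U=1 S=0
  ✓ 0x435C8  — 3 lookups
#2 VA=0x200772B (r,kernel):
  [0] read 0x33 idx=0: raw=0x46007 flags P=1 W=1 U=1 S=0
  [1] read 0x46 idx=16: raw=0x48007 flags P=1 W=1 U=1 S=0
  [2] read 0x48 idx=7: raw=0x4A007 flags P=1 W=1 U=1 S=0
  ✓ 0x4A72B  — 3 lookups
#3 VA=0x6C1200662 (r,kernel):
  [0] read 0x33 idx=27: raw=0x4D007 flags P=1 W=1 U=1 S=0
  [1] read 0x4D idx=9: raw=0x4F087 flags P=1 W=1 U=1 S=1
  ✓ 0x4F662 (huge @L1)  — 2 lookups

Entries read for #0: 3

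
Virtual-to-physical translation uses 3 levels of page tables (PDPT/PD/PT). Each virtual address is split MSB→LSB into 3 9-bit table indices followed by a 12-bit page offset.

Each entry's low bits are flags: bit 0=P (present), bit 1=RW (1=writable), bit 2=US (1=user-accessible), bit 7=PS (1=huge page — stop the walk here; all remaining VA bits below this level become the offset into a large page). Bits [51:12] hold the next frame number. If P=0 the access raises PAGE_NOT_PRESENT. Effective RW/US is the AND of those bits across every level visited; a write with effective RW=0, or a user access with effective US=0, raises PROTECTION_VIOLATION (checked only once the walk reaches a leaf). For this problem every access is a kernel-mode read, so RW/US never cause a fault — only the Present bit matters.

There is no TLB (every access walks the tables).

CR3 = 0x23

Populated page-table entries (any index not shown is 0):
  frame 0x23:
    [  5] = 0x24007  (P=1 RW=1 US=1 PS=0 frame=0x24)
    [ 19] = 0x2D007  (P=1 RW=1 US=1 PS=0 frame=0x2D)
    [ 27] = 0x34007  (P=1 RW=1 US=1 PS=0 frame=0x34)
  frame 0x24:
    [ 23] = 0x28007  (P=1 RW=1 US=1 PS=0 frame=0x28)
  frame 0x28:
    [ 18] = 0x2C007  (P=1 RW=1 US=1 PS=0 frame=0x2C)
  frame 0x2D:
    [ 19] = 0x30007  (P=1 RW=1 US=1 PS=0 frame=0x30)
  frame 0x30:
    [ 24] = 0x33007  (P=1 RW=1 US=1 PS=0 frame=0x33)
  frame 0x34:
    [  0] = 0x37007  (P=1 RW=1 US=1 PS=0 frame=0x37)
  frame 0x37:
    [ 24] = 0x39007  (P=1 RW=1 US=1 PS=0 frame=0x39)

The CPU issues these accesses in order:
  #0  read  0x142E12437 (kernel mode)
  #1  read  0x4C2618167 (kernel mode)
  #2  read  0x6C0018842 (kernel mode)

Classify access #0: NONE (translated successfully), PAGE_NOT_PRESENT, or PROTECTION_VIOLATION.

Trace:
#0 VA=0x142E12437 (r,kernel):
  L0: frame=0x23 idx=5 entry=0x24007 [P=1 RW=1 US=1 PS=0]
  L1: frame=0x24 idx=23 entry=0x28007 [P=1 RW=1 US=1 PS=0]
  L2: frame=0x28 idx=18 entry=0x2C007 [P=1 RW=1 US=1 PS=0]
  ✓ 0x2C437  — 3 lookups
#1 VA=0x4C2618167 (r,kernel):
  L0: frame=0x23 idx=19 entry=0x2D007 [P=1 RW=1 US=1 PS=0]
  L1: frame=0x2D idx=19 entry=0x30007 [P=1 RW=1 US=1 PS=0]
  L2: frame=0x30 idx=24 entry=0x33007 [P=1 RW=1 US=1 PS=0]
  ✓ 0x33167  — 3 lookups
#2 VA=0x6C0018842 (r,kernel):
  L0: frame=0x23 idx=27 entry=0x34007 [P=1 RW=1 US=1 PS=0]
  L1: frame=0x34 idx=0 entry=0x37007 [P=1 RW=1 US=1 PS=0]
  L2: frame=0x37 idx=24 entry=0x39007 [P=1 RW=1 US=1 PS=0]
  ✓ 0x39842  — 3 lookups

Access #0 fault: NONE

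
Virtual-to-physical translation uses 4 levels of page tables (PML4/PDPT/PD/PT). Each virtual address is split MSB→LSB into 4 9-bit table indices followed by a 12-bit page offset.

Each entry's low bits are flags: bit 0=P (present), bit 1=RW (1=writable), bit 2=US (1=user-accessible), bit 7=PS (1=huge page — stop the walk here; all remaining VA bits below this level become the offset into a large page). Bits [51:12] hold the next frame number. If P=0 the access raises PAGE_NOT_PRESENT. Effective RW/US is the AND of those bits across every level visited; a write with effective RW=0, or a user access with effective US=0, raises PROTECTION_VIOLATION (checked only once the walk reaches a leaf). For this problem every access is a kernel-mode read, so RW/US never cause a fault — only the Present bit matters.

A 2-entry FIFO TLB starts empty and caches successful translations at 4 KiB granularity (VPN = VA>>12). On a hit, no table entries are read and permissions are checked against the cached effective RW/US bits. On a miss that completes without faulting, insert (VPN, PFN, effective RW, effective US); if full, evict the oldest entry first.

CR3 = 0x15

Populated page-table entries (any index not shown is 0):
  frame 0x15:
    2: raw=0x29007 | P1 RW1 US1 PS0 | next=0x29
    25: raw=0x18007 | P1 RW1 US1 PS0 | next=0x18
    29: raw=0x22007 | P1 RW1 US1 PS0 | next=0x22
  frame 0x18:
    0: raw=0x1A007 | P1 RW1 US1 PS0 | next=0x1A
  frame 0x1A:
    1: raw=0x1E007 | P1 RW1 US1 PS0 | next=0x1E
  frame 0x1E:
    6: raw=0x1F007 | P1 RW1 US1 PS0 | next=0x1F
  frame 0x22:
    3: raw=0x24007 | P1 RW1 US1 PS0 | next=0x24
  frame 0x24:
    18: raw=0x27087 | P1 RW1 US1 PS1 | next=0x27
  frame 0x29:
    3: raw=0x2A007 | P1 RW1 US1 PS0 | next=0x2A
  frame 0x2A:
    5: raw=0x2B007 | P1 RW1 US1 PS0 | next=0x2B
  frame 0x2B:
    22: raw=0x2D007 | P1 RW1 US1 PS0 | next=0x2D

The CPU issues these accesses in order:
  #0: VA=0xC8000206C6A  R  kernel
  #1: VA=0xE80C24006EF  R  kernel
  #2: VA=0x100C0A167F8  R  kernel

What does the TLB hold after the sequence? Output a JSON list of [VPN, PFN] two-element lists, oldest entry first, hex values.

Per-access translation:
#0 VA=0xC8000206C6A (r,kernel):
  lvl0: tbl 0x15, slot 25 ⇒ 0x18007 (P1/RW1/US1/PS0)
  lvl1: tbl 0x18, slot 0 ⇒ 0x1A007 (P1/RW1/US1/PS0)
  lvl2: tbl 0x1A, slot 1 ⇒ 0x1E007 (P1/RW1/US1/PS0)
  lvl3: tbl 0x1E, slot 6 ⇒ 0x1F007 (P1/RW1/US1/PS0)
  → PA=0x1FC6A  (4 entries read)
#1 VA=0xE80C24006EF (r,kernel):
  lvl0: tbl 0x15, slot 29 ⇒ 0x22007 (P1/RW1/US1/PS0)
  lvl1: tbl 0x22, slot 3 ⇒ 0x24007 (P1/RW1/US1/PS0)
  lvl2: tbl 0x24, slot 18 ⇒ 0x27087 (P1/RW1/US1/PS1)
  → PA=0x276EF (huge @L2)  (3 entries read)
#2 VA=0x100C0A167F8 (r,kernel):
  lvl0: tbl 0x15, slot 2 ⇒ 0x29007 (P1/RW1/US1/PS0)
  lvl1: tbl 0x29, slot 3 ⇒ 0x2A007 (P1/RW1/US1/PS0)
  lvl2: tbl 0x2A, slot 5 ⇒ 0x2B007 (P1/RW1/US1/PS0)
  lvl3: tbl 0x2B, slot 22 ⇒ 0x2D007 (P1/RW1/US1/PS0)
  → PA=0x2D7F8  (4 entries read)

TLB: [["0xE80C2400", "0x27"], ["0x100C0A16", "0x2D"]]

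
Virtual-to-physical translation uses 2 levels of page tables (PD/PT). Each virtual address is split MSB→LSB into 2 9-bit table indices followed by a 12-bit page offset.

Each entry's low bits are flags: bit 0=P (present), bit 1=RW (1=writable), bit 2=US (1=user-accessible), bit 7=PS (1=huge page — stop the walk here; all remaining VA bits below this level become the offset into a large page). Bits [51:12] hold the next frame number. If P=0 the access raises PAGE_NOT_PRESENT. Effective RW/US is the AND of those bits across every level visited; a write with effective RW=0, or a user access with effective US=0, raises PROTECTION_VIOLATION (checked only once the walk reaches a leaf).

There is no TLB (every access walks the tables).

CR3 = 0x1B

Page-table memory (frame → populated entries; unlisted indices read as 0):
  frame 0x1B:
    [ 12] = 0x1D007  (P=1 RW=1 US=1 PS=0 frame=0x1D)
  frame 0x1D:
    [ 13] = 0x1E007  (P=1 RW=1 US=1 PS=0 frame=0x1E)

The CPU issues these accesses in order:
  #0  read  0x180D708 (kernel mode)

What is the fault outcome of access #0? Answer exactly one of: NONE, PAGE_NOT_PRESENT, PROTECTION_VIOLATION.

Per-access translation:
#0 VA=0x180D708 (r,kernel):
  L0 @0x1B[12] → 0x1D007  P=1,RW=1,US=1,PS=0
  L1 @0x1D[13] → 0x1E007  P=1,RW=1,US=1,PS=0
  ⇒ phys 0x1E708  [2 reads]

Access #0 fault: NONE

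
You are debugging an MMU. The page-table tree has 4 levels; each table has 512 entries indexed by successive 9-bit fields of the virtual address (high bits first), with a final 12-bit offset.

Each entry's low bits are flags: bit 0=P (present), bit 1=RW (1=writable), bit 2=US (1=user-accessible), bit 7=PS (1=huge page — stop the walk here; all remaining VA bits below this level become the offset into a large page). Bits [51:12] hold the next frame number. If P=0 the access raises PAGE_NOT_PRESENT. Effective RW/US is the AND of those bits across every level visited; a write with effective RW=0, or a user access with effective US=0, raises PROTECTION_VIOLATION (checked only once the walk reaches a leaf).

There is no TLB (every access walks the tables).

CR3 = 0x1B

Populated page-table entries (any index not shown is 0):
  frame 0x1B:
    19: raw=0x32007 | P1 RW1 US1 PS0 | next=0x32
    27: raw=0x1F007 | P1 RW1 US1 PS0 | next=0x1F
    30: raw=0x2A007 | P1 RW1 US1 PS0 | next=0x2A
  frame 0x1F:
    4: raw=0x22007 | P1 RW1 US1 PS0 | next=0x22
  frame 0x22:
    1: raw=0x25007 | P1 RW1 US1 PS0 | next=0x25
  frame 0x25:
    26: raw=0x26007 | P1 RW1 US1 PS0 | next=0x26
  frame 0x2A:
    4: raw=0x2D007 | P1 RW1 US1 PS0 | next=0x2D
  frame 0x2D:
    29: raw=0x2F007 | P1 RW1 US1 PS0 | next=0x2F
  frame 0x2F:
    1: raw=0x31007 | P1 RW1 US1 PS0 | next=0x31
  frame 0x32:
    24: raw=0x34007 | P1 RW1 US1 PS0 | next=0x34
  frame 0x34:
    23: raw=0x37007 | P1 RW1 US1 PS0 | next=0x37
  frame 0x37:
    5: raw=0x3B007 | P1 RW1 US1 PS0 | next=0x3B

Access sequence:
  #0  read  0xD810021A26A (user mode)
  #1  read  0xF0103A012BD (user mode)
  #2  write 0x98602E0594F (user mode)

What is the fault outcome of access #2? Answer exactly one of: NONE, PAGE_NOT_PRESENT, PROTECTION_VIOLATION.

Per-access translation:
#0 VA=0xD810021A26A (r,user):
  L0 @0x1B[27] → 0x1F007  P=1,RW=1,US=1,PS=0
  L1 @0x1F[4] → 0x22007  P=1,RW=1,US=1,PS=0
  L2 @0x22[1] → 0x25007  P=1,RW=1,US=1,PS=0
  L3 @0x25[26] → 0x26007  P=1,RW=1,US=1,PS=0
  ✓ 0x2626A  — 4 lookups
#1 VA=0xF0103A012BD (r,user):
  L0 @0x1B[30] → 0x2A007  P=1,RW=1,US=1,PS=0
  L1 @0x2A[4] → 0x2D007  P=1,RW=1,US=1,PS=0
  L2 @0x2D[29] → 0x2F007  P=1,RW=1,US=1,PS=0
  L3 @0x2F[1] → 0x31007  P=1,RW=1,US=1,PS=0
  ✓ 0x312BD  — 4 lookups
#2 VA=0x98602E0594F (w,user):
  L0 @0x1B[19] → 0x32007  P=1,RW=1,US=1,PS=0
  L1 @0x32[24] → 0x34007  P=1,RW=1,US=1,PS=0
  L2 @0x34[23] → 0x37007  P=1,RW=1,US=1,PS=0
  L3 @0x37[5] → 0x3B007  P=1,RW=1,US=1,PS=0
  ✓ 0x3B94F  — 4 lookups

Access #2 fault: NONE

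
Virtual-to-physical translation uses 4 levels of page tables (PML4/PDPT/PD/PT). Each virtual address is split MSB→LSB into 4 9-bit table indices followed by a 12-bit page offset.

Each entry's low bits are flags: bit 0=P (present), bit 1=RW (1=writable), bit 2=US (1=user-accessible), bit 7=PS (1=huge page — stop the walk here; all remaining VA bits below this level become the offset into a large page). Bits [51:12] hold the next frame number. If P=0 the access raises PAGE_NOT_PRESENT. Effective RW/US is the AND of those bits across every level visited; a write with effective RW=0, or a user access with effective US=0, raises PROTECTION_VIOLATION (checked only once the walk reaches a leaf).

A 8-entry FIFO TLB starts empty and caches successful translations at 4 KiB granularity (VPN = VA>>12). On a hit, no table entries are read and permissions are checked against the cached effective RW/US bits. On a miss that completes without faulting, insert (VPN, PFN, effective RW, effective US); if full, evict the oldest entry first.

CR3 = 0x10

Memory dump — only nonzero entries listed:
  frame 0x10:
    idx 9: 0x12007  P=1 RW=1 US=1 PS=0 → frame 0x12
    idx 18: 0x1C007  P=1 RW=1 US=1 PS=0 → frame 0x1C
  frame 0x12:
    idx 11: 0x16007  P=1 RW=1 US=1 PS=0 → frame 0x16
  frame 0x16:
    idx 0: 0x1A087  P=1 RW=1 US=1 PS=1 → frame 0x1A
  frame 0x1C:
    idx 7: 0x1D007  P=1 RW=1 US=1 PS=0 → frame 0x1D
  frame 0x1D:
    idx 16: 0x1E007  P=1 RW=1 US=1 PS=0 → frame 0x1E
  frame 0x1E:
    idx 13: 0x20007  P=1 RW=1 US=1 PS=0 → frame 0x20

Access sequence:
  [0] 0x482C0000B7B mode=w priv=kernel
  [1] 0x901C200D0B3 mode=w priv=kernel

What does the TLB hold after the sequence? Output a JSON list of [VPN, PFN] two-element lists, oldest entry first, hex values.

Per-access translation:
#0 VA=0x482C0000B7B (w,kernel):
  L0: frame=0x10 idx=9 entry=0x12007 [P=1 RW=1 US=1 PS=0]
  L1: frame=0x12 idx=11 entry=0x16007 [P=1 RW=1 US=1 PS=0]
  L2: frame=0x16 idx=0 entry=0x1A087 [P=1 RW=1 US=1 PS=1]
  ✓ 0x1AB7B (huge @L2)  — 3 lookups
#1 VA=0x901C200D0B3 (w,kernel):
  L0: frame=0x10 idx=18 entry=0x1C007 [P=1 RW=1 US=1 PS=0]
  L1: frame=0x1C idx=7 entry=0x1D007 [P=1 RW=1 US=1 PS=0]
  L2: frame=0x1D idx=16 entry=0x1E007 [P=1 RW=1 US=1 PS=0]
  L3: frame=0x1E idx=13 entry=0x20007 [P=1 RW=1 US=1 PS=0]
  ✓ 0x200B3  — 4 lookups

TLB: [["0x482C0000", "0x1A"], ["0x901C200D", "0x20"]]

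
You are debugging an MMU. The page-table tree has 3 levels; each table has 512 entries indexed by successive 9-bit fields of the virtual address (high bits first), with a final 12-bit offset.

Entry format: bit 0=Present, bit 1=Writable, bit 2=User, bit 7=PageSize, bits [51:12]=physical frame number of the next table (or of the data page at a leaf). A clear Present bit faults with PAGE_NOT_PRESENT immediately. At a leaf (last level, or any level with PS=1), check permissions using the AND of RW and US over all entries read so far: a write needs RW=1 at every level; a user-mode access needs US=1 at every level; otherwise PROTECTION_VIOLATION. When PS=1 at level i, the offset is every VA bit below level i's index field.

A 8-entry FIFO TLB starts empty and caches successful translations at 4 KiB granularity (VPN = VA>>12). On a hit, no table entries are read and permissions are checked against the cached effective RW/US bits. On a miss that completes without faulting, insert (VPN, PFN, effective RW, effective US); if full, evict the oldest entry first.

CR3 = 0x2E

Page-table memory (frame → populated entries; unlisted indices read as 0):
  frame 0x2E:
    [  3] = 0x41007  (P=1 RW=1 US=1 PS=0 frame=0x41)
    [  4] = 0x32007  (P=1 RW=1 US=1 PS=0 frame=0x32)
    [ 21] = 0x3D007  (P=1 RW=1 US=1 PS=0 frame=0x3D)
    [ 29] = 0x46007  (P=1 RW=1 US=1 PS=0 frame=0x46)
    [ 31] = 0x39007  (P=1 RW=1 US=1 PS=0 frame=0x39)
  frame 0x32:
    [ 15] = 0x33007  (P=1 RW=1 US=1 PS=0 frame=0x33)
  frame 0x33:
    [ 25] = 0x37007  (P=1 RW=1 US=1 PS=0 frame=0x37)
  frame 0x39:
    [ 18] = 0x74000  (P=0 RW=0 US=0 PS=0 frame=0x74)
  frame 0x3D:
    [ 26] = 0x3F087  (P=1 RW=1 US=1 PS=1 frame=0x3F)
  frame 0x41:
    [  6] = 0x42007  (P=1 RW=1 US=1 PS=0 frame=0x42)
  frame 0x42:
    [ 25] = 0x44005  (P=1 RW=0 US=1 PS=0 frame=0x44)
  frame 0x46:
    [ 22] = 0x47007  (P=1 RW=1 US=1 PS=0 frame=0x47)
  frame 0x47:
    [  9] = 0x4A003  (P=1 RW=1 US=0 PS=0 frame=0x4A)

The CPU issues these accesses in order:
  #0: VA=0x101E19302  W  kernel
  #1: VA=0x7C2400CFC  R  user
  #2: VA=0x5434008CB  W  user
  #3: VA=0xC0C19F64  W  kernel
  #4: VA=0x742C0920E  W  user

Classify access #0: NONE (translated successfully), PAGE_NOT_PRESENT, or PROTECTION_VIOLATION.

Walk each access:
#0 VA=0x101E19302 (w,kernel):
  L0 @0x2E[4] → 0x32007  P=1,RW=1,US=1,PS=0
  L1 @0x32[15] → 0x33007  P=1,RW=1,US=1,PS=0
  L2 @0x33[25] → 0x37007  P=1,RW=1,US=1,PS=0
  ✓ 0x37302  — 3 lookups
#1 VA=0x7C2400CFC (r,user):
  L0 @0x2E[31] → 0x39007  P=1,RW=1,US=1,PS=0
  L1 @0x39[18] → 0x74000  P=0,RW=0,US=0,PS=0
  → PAGE_NOT_PRESENT  (2 entries read)
#2 VA=0x5434008CB (w,user):
  L0 @0x2E[21] → 0x3D007  P=1,RW=1,US=1,PS=0
  L1 @0x3D[26] → 0x3F087  P=1,RW=1,US=1,PS=1
  ✓ 0x3F8CB (huge @L1)  — 2 lookups
#3 VA=0xC0C19F64 (w,kernel):
  L0 @0x2E[3] → 0x41007  P=1,RW=1,US=1,PS=0
  L1 @0x41[6] → 0x42007  P=1,RW=1,US=1,PS=0
  L2 @0x42[25] → 0x44005  P=1,RW=0,US=1,PS=0
  → PROTECTION_VIOLATION  (3 entries read)
#4 VA=0x742C0920E (w,user):
  L0 @0x2E[29] → 0x46007  P=1,RW=1,US=1,PS=0
  L1 @0x46[22] → 0x47007  P=1,RW=1,US=1,PS=0
  L2 @0x47[9] → 0x4A003  P=1,RW=1,US=0,PS=0
  → PROTECTION_VIOLATION  (3 entries read)

Access #0 fault: NONE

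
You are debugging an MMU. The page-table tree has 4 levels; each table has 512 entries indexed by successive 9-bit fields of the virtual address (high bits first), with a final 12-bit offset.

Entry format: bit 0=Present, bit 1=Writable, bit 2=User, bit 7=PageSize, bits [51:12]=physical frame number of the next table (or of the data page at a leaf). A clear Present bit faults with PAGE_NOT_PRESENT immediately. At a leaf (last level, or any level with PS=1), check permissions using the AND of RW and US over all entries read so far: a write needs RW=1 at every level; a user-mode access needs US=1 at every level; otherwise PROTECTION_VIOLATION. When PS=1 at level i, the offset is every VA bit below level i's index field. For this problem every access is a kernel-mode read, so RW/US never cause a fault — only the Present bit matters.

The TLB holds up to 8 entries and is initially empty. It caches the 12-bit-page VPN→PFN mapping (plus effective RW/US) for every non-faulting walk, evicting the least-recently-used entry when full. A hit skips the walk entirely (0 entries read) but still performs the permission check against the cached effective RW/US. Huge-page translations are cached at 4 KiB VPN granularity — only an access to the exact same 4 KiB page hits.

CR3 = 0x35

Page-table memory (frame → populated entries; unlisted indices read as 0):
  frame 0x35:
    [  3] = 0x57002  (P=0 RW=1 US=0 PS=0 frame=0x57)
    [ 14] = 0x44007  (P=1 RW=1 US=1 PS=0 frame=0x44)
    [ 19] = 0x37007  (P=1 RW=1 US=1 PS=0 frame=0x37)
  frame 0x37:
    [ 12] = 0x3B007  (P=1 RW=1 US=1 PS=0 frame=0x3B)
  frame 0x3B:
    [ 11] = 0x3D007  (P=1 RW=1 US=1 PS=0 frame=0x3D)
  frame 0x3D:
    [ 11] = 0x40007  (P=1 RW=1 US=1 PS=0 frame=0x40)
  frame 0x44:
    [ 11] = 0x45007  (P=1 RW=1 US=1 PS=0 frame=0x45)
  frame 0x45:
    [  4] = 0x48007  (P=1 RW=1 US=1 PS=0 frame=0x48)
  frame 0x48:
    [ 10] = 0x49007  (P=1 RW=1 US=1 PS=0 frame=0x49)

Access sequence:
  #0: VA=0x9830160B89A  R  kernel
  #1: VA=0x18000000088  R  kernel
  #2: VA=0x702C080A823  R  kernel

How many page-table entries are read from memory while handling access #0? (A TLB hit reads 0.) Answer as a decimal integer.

Trace:
#0 VA=0x9830160B89A (r,kernel):
  [0] read 0x35 idx=19: raw=0x37007 flags P=1 W=1 U=1 S=0
  [1] read 0x37 idx=12: raw=0x3B007 flags P=1 W=1 U=1 S=0
  [2] read 0x3B idx=11: raw=0x3D007 flags P=1 W=1 U=1 S=0
  [3] read 0x3D idx=11: raw=0x40007 flags P=1 W=1 U=1 S=0
  ⇒ phys 0x4089A  [4 reads]
#1 VA=0x18000000088 (r,kernel):
  [0] read 0x35 idx=3: raw=0x57002 flags P=0 W=1 U=0 S=0
  → PAGE_NOT_PRESENT  (1 entries read)
#2 VA=0x702C080A823 (r,kernel):
  [0] read 0x35 idx=14: raw=0x44007 flags P=1 W=1 U=1 S=0
  [1] read 0x44 idx=11: raw=0x45007 flags P=1 W=1 U=1 S=0
  [2] read 0x45 idx=4: raw=0x48007 flags P=1 W=1 U=1 S=0
  [3] read 0x48 idx=10: raw=0x49007 flags P=1 W=1 U=1 S=0
  ⇒ phys 0x49823  [4 reads]

Entries read for #0: 4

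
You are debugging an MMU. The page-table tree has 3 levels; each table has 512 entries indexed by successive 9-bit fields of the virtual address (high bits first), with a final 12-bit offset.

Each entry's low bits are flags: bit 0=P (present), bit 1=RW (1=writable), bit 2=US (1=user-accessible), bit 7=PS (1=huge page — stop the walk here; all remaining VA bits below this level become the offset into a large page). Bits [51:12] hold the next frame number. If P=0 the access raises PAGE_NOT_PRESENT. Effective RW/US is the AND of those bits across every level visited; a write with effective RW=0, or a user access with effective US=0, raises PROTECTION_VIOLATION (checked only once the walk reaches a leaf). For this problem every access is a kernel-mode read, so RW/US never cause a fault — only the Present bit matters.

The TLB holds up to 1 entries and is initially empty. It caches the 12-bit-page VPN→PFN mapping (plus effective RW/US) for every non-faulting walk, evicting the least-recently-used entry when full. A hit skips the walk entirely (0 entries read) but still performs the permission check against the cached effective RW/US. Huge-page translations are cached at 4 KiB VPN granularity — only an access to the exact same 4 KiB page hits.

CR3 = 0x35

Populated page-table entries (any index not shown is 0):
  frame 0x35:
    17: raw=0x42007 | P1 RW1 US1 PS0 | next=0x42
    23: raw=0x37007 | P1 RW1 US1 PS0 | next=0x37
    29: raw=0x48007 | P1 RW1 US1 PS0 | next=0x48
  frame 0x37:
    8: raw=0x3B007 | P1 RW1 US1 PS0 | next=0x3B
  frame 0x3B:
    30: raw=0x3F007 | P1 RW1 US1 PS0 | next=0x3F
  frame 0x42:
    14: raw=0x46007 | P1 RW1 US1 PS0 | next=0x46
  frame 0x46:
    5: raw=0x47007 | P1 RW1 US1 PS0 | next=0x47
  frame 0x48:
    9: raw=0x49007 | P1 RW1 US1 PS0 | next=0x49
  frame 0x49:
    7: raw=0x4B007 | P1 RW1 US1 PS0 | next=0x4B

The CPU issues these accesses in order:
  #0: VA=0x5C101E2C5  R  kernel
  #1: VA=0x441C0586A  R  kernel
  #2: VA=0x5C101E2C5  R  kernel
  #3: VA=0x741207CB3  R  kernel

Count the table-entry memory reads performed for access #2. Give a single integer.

Per-access translation:
#0 VA=0x5C101E2C5 (r,kernel):
  L0 @0x35[23] → 0x37007  P=1,RW=1,US=1,PS=0
  L1 @0x37[8] → 0x3B007  P=1,RW=1,US=1,PS=0
  L2 @0x3B[30] → 0x3F007  P=1,RW=1,US=1,PS=0
  → PA=0x3F2C5  (3 entries read)
#1 VA=0x441C0586A (r,kernel):
  L0 @0x35[17] → 0x42007  P=1,RW=1,US=1,PS=0
  L1 @0x42[14] → 0x46007  P=1,RW=1,US=1,PS=0
  L2 @0x46[5] → 0x47007  P=1,RW=1,US=1,PS=0
  → PA=0x4786A  (3 entries read)
#2 VA=0x5C101E2C5 (r,kernel):
  L0 @0x35[23] → 0x37007  P=1,RW=1,US=1,PS=0
  L1 @0x37[8] → 0x3B007  P=1,RW=1,US=1,PS=0
  L2 @0x3B[30] → 0x3F007  P=1,RW=1,US=1,PS=0
  → PA=0x3F2C5  (3 entries read)
#3 VA=0x741207CB3 (r,kernel):
  L0 @0x35[29] → 0x48007  P=1,RW=1,US=1,PS=0
  L1 @0x48[9] → 0x49007  P=1,RW=1,US=1,PS=0
  L2 @0x49[7] → 0x4B007  P=1,RW=1,US=1,PS=0
  → PA=0x4BCB3  (3 entries read)

Entries read for #2: 3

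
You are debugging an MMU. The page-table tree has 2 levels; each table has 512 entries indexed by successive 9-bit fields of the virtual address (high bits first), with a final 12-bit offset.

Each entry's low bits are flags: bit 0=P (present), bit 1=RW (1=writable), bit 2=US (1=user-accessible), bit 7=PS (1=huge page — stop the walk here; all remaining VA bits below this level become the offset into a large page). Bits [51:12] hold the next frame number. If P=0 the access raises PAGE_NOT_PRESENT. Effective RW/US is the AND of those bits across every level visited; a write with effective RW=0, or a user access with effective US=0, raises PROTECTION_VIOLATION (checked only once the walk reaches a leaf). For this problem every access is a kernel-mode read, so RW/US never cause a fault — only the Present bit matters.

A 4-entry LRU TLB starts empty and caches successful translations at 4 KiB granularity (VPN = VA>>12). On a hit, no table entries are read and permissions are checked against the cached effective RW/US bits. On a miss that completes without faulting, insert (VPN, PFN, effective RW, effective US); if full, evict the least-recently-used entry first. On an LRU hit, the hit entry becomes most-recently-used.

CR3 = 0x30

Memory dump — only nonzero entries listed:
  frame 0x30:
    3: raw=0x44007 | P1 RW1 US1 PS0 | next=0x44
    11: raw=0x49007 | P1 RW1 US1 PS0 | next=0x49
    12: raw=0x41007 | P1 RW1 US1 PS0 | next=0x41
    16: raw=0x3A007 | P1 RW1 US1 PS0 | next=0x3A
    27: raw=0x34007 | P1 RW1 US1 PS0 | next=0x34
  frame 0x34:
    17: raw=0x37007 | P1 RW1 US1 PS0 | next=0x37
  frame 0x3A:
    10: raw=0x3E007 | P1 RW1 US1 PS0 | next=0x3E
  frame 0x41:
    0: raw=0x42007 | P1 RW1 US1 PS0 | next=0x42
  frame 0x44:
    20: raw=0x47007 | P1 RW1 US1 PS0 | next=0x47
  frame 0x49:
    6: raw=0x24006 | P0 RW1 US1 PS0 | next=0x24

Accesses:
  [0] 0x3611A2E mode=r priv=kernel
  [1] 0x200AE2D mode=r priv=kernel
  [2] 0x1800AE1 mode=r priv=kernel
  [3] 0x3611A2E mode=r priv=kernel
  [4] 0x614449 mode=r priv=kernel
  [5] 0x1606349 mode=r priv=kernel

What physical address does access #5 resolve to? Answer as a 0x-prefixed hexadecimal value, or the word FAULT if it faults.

Trace:
#0 VA=0x3611A2E (r,kernel):
  L0 @0x30[27] → 0x34007  P=1,RW=1,US=1,PS=0
  L1 @0x34[17] → 0x37007  P=1,RW=1,US=1,PS=0
  ✓ 0x37A2E  — 2 lookups
#1 VA=0x200AE2D (r,kernel):
  L0 @0x30[16] → 0x3A007  P=1,RW=1,US=1,PS=0
  L1 @0x3A[10] → 0x3E007  P=1,RW=1,US=1,PS=0
  ✓ 0x3EE2D  — 2 lookups
#2 VA=0x1800AE1 (r,kernel):
  L0 @0x30[12] → 0x41007  P=1,RW=1,US=1,PS=0
  L1 @0x41[0] → 0x42007  P=1,RW=1,US=1,PS=0
  ✓ 0x42AE1  — 2 lookups
#3 VA=0x3611A2E (r,kernel):
  TLB hit vpn=0x3611 → PA=0x37A2E
#4 VA=0x614449 (r,kernel):
  L0 @0x30[3] → 0x44007  P=1,RW=1,US=1,PS=0
  L1 @0x44[20] → 0x47007  P=1,RW=1,US=1,PS=0
  ✓ 0x47449  — 2 lookups
#5 VA=0x1606349 (r,kernel):
  L0 @0x30[11] → 0x49007  P=1,RW=1,US=1,PS=0
  L1 @0x49[6] → 0x24006  P=0,RW=1,US=1,PS=0
  → PAGE_NOT_PRESENT  (2 entries read)

Access #5 PA: FAULT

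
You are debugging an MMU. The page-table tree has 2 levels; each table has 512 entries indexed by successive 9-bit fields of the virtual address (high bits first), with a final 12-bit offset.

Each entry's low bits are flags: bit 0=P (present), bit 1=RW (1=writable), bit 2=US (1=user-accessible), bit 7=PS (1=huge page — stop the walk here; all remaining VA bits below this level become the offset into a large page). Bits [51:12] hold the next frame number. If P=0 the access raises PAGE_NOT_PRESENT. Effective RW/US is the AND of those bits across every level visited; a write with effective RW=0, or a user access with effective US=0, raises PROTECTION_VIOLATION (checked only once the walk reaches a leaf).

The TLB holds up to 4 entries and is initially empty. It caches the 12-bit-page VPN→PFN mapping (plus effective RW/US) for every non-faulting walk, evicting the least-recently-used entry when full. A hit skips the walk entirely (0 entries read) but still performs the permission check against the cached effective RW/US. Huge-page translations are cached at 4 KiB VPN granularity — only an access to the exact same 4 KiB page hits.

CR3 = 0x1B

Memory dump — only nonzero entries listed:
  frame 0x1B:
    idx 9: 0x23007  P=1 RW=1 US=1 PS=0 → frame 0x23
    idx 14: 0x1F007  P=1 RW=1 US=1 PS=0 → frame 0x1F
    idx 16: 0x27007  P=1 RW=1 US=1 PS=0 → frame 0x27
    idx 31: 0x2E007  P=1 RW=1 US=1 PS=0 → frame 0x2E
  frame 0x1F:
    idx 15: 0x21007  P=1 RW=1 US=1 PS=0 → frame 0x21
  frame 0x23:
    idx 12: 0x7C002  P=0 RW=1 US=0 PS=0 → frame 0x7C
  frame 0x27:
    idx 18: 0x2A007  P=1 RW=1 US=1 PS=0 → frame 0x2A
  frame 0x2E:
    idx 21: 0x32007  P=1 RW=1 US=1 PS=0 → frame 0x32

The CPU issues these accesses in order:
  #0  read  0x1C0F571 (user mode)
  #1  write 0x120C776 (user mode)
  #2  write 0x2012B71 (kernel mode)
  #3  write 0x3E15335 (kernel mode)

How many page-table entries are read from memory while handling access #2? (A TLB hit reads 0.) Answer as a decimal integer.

Trace:
#0 VA=0x1C0F571 (r,user):
  L0: frame=0x1B idx=14 entry=0x1F007 [P=1 RW=1 US=1 PS=0]
  L1: frame=0x1F idx=15 entry=0x21007 [P=1 RW=1 US=1 PS=0]
  ✓ 0x21571  — 2 lookups
#1 VA=0x120C776 (w,user):
  L0: frame=0x1B idx=9 entry=0x23007 [P=1 RW=1 US=1 PS=0]
  L1: frame=0x23 idx=12 entry=0x7C002 [P=0 RW=1 US=0 PS=0]
  ⇒ fault: PAGE_NOT_PRESENT  — 2 lookups
#2 VA=0x2012B71 (w,kernel):
  L0: frame=0x1B idx=16 entry=0x27007 [P=1 RW=1 US=1 PS=0]
  L1: frame=0x27 idx=18 entry=0x2A007 [P=1 RW=1 US=1 PS=0]
  ✓ 0x2AB71  — 2 lookups
#3 VA=0x3E15335 (w,kernel):
  L0: frame=0x1B idx=31 entry=0x2E007 [P=1 RW=1 US=1 PS=0]
  L1: frame=0x2E idx=21 entry=0x32007 [P=1 RW=1 US=1 PS=0]
  ✓ 0x32335  — 2 lookups

Entries read for #2: 2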